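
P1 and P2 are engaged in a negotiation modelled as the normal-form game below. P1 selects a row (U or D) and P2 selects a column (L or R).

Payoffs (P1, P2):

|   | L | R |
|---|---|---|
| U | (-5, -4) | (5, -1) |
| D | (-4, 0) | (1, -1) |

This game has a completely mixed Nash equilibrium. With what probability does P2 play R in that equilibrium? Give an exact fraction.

1/5

Let c be the probability that P2 plays L. In a completely mixed equilibrium, P1 must be indifferent between U and D.
P1's expected payoff from U is −5c + 5(1−c); from D it is −4c + (1−c).
Setting these equal: −10c + 5 = −5c + 1, so c = 4/5.
Therefore P2 plays R with probability 1 − 4/5 = 1/5.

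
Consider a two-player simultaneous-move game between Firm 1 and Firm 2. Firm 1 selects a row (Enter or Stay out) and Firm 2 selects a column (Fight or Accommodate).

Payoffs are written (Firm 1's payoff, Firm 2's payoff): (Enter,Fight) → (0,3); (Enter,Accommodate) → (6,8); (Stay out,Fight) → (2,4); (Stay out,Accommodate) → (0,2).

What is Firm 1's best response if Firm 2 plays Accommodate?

Enter

Against Accommodate, Firm 1 earns 6 from Enter and 0 from Stay out.
So Enter is the best response.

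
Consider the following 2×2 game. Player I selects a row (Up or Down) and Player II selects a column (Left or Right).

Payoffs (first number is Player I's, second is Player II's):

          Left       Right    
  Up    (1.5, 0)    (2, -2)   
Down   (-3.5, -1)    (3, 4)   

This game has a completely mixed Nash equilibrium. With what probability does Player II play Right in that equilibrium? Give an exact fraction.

5/6

Let y be the probability that Player II plays Left. In a completely mixed equilibrium, Player I must be indifferent between Up and Down.
Player I's expected payoff from Up is 1.5y + 2(1−y); from Down it is −3.5y + 3(1−y).
Setting these equal: −0.5y + 2 = −6.5y + 3, so y = 1/6.
Therefore Player II plays Right with probability 1 − 1/6 = 5/6.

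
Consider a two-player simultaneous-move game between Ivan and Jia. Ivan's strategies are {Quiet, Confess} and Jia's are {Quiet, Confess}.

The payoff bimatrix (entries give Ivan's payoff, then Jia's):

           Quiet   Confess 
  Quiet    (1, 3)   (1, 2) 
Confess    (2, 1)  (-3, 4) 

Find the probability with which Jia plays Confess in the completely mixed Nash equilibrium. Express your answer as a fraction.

Let y be the probability that Jia plays Quiet. In a completely mixed equilibrium, Ivan must be indifferent between Quiet and Confess.
Ivan's expected payoff from Quiet is y + (1−y); from Confess it is 2y − 3(1−y).
Setting these equal: 1 = 5y − 3, so y = 4/5.
Therefore Jia plays Confess with probability 1 − 4/5 = 1/5.

1/5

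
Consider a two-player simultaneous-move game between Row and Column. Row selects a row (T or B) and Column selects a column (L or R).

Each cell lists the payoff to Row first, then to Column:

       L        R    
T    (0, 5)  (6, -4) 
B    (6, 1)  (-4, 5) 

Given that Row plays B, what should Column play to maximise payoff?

R

Against B, Column earns 1 from L and 5 from R.
So R is the best response.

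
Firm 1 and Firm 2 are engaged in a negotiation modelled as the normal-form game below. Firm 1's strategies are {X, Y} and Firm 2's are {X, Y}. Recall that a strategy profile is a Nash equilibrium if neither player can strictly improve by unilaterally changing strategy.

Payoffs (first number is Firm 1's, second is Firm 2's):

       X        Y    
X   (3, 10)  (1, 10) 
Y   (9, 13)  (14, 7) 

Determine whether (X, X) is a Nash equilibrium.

At (X, X), Firm 1 earns 3; switching to Y would give 9, so Firm 1 would deviate.
Firm 2 earns 10; switching to Y would give 10, so Firm 2 has no profitable deviation.
Since at least one player can profitably deviate, this is not a Nash equilibrium.

No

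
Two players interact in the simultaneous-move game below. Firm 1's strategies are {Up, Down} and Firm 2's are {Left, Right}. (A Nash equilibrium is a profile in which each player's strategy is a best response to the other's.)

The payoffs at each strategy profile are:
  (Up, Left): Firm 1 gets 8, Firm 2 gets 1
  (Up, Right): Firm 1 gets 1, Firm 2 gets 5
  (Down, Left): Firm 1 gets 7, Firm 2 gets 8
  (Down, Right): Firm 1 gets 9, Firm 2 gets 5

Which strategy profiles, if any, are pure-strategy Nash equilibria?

none

(Up, Left): Firm 2 prefers Right (5 > 1) — not an equilibrium.
(Up, Right): Firm 1 prefers Down (9 > 1) — not an equilibrium.
(Down, Left): Firm 1 prefers Up (8 > 7) — not an equilibrium.
(Down, Right): Firm 2 prefers Left (8 > 5) — not an equilibrium.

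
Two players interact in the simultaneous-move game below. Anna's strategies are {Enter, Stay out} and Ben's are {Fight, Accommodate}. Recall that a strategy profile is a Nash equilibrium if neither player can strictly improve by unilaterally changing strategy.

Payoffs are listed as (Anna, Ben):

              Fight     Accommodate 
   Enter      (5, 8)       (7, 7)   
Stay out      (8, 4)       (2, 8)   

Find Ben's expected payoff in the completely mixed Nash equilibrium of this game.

36/5

First find x, the probability Anna plays Enter, from Ben's indifference between Fight and Accommodate: 8x + 4(1−x) = 7x + 8(1−x), giving x = 4/5.
Since Ben is indifferent in equilibrium, Ben's expected payoff equals the payoff from either column against (4/5, 1/5). Using Fight: 8(4/5) + 4(1/5) = 36/5.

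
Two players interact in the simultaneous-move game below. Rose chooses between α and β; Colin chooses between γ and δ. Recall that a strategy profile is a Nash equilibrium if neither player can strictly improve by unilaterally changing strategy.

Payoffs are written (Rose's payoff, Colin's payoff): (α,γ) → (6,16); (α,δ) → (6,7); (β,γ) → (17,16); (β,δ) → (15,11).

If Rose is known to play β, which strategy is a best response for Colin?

γ

Against β, Colin earns 16 from γ and 11 from δ.
So γ is the best response.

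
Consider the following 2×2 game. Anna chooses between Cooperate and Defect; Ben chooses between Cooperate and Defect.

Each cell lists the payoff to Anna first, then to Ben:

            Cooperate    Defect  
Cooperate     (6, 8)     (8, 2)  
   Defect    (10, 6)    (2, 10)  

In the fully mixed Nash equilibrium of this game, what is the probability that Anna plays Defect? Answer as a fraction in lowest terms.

Let p be the probability that Anna plays Cooperate. In a completely mixed equilibrium, Ben must be indifferent between Cooperate and Defect.
Ben's expected payoff from Cooperate is 8p + 6(1−p); from Defect it is 2p + 10(1−p).
Setting these equal: 2p + 6 = −8p + 10, so p = 2/5.
Therefore Anna plays Defect with probability 1 − 2/5 = 3/5.

3/5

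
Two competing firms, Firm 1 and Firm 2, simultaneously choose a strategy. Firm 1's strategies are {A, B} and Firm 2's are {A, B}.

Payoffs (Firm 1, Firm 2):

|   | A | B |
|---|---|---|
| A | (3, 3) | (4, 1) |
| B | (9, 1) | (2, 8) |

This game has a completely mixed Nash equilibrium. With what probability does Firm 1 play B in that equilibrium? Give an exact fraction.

Let p be the probability that Firm 1 plays A. In a completely mixed equilibrium, Firm 2 must be indifferent between A and B.
Firm 2's expected payoff from A is 3p + (1−p); from B it is p + 8(1−p).
Setting these equal: 2p + 1 = −7p + 8, so p = 7/9.
Therefore Firm 1 plays B with probability 1 − 7/9 = 2/9.

2/9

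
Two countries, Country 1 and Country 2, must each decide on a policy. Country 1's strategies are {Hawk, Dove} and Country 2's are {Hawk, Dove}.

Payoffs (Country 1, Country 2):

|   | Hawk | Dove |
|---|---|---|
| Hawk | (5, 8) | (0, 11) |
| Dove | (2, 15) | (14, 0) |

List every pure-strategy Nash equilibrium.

none

(Hawk, Hawk): Country 2 prefers Dove (11 > 8) — not an equilibrium.
(Hawk, Dove): Country 1 prefers Dove (14 > 0) — not an equilibrium.
(Dove, Hawk): Country 1 prefers Hawk (5 > 2) — not an equilibrium.
(Dove, Dove): Country 2 prefers Hawk (15 > 0) — not an equilibrium.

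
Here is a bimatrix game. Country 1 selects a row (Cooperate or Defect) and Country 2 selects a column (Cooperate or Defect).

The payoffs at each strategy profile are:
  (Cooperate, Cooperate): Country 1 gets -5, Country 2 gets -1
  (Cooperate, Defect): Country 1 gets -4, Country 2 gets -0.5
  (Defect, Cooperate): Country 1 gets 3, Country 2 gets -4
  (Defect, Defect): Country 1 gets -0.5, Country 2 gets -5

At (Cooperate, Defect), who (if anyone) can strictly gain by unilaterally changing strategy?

Country 1

Country 1 at (Cooperate, Defect) earns -4; deviating to Defect yields -0.5 — a strict improvement.
Country 2 earns -0.5; deviating to Cooperate yields -1 — not better.
Only Country 1 has a strictly profitable deviation.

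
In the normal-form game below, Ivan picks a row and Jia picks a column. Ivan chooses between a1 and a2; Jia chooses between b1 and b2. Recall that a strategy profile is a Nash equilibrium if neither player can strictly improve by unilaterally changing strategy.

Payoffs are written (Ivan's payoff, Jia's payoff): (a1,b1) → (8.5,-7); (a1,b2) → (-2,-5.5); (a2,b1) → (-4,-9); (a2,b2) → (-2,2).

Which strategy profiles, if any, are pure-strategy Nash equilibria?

(a1, b2) and (a2, b2)

(a1, b1): Jia prefers b2 (-5.5 > -7) — not an equilibrium.
(a1, b2): Ivan gets -2 ≥ -2 from a2, and Jia gets -5.5 ≥ -7 from b1 — Nash equilibrium.
(a2, b1): Ivan prefers a1 (8.5 > -4); Jia prefers b2 (2 > -9) — not an equilibrium.
(a2, b2): Ivan gets -2 ≥ -2 from a1, and Jia gets 2 ≥ -9 from b1 — Nash equilibrium.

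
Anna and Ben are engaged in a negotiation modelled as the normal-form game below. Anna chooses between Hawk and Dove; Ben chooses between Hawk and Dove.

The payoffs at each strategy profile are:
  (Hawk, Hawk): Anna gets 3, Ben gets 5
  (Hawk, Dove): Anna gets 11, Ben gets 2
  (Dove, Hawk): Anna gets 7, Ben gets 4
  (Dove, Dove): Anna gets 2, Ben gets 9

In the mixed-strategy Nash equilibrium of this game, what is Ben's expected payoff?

First find x, the probability Anna plays Hawk, from Ben's indifference between Hawk and Dove: 5x + 4(1−x) = 2x + 9(1−x), giving x = 5/8.
Since Ben is indifferent in equilibrium, Ben's expected payoff equals the payoff from either column against (5/8, 3/8). Using Hawk: 5(5/8) + 4(3/8) = 37/8.

37/8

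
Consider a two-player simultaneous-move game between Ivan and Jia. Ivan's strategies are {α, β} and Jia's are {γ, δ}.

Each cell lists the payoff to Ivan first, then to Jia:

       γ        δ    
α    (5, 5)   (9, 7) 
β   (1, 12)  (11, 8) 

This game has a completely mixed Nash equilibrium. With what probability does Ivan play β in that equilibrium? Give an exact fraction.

1/3

Let x be the probability that Ivan plays α. In a completely mixed equilibrium, Jia must be indifferent between γ and δ.
Jia's expected payoff from γ is 5x + 12(1−x); from δ it is 7x + 8(1−x).
Setting these equal: −7x + 12 = −x + 8, so x = 2/3.
Therefore Ivan plays β with probability 1 − 2/3 = 1/3.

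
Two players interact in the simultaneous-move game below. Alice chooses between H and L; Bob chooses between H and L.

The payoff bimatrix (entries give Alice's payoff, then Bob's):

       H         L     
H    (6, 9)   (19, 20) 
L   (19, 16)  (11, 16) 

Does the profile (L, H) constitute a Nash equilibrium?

At (L, H), Alice earns 19; switching to H would give 6, so Alice has no profitable deviation.
Bob earns 16; switching to L would give 16, so Bob has no profitable deviation.
Neither player can gain by a unilateral deviation, so this profile is a Nash equilibrium.

Yes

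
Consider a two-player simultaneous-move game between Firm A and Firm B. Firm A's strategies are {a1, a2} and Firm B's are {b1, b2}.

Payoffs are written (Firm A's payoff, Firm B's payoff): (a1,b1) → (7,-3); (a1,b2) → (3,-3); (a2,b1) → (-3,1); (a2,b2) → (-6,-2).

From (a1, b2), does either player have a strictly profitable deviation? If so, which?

Firm A at (a1, b2) earns 3; deviating to a2 yields -6 — not better.
Firm B earns -3; deviating to b1 yields -3 — not better.
Neither player can strictly improve; the profile is a Nash equilibrium.

Neither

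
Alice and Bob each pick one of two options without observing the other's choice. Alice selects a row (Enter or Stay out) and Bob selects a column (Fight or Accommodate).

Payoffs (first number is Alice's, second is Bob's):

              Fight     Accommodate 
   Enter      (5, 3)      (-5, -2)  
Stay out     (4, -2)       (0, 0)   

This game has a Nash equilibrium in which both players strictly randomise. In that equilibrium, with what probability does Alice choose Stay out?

Let p be the probability that Alice plays Enter. In a completely mixed equilibrium, Bob must be indifferent between Fight and Accommodate.
Bob's expected payoff from Fight is 3p − 2(1−p); from Accommodate it is −2p.
Setting these equal: 5p − 2 = −2p, so p = 2/7.
Therefore Alice plays Stay out with probability 1 − 2/7 = 5/7.

5/7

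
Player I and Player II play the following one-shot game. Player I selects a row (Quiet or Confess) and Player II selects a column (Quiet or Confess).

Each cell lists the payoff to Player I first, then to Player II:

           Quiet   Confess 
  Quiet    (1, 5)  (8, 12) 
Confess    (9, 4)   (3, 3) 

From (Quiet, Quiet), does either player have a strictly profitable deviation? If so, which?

Both

Player I at (Quiet, Quiet) earns 1; deviating to Confess yields 9 — a strict improvement.
Player II earns 5; deviating to Confess yields 12 — a strict improvement.
Both Player I and Player II have strictly profitable deviations.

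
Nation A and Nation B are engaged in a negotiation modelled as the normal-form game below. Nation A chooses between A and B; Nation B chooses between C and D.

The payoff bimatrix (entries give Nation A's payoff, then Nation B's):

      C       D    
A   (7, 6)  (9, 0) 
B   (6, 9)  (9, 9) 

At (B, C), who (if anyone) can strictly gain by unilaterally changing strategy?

Nation A at (B, C) earns 6; deviating to A yields 7 — a strict improvement.
Nation B earns 9; deviating to D yields 9 — not better.
Only Nation A has a strictly profitable deviation.

Nation A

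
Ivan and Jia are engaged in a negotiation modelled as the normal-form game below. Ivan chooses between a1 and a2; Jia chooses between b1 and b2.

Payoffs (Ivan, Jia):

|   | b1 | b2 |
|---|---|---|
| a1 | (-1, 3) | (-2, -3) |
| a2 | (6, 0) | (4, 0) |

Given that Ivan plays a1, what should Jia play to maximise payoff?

Against a1, Jia earns 3 from b1 and -3 from b2.
So b1 is the best response.

b1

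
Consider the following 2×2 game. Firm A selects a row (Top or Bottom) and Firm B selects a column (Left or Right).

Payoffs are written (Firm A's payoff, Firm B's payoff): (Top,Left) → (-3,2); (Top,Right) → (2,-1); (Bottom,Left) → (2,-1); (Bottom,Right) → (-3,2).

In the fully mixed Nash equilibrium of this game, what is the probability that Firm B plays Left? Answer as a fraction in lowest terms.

Let q be the probability that Firm B plays Left. In a completely mixed equilibrium, Firm A must be indifferent between Top and Bottom.
Firm A's expected payoff from Top is −3q + 2(1−q); from Bottom it is 2q − 3(1−q).
Setting these equal: −5q + 2 = 5q − 3, so q = 1/2.

1/2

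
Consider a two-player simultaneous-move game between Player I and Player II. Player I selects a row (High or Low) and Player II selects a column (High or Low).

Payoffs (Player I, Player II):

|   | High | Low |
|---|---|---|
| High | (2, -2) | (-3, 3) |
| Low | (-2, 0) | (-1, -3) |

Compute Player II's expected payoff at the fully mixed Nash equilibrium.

-3/4

First find x, the probability Player I plays High, from Player II's indifference between High and Low: −2x = 3x − 3(1−x), giving x = 3/8.
Since Player II is indifferent in equilibrium, Player II's expected payoff equals the payoff from either column against (3/8, 5/8). Using High: −2(3/8) = -3/4.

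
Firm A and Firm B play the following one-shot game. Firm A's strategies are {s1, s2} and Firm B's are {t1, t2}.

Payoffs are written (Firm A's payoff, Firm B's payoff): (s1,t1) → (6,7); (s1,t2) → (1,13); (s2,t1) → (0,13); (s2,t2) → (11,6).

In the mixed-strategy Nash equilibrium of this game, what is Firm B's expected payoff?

First find x, the probability Firm A plays s1, from Firm B's indifference between t1 and t2: 7x + 13(1−x) = 13x + 6(1−x), giving x = 7/13.
Since Firm B is indifferent in equilibrium, Firm B's expected payoff equals the payoff from either column against (7/13, 6/13). Using t1: 7(7/13) + 13(6/13) = 127/13.

127/13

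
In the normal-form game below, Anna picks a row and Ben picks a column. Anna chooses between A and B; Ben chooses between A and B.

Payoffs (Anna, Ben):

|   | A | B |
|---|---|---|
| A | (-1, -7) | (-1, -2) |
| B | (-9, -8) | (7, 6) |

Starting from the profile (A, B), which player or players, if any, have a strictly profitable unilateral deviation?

Anna at (A, B) earns -1; deviating to B yields 7 — a strict improvement.
Ben earns -2; deviating to A yields -7 — not better.
Only Anna has a strictly profitable deviation.

Anna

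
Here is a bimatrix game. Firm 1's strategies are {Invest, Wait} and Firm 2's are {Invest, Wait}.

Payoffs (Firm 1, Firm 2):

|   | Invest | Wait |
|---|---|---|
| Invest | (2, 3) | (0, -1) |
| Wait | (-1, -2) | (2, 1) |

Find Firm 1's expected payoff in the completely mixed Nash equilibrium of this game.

4/5

First find y, the probability Firm 2 plays Invest, from Firm 1's indifference between Invest and Wait: 2y = −y + 2(1−y), giving y = 2/5.
Since Firm 1 is indifferent in equilibrium, Firm 1's expected payoff equals the payoff from either row against (2/5, 3/5). Using Invest: 2(2/5) = 4/5.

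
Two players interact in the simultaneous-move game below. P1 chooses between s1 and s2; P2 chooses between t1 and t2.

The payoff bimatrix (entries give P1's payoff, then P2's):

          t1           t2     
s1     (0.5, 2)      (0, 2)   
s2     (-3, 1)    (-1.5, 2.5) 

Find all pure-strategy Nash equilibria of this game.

(s1, t1) and (s1, t2)

(s1, t1): P1 gets 0.5 ≥ -3 from s2, and P2 gets 2 ≥ 2 from t2 — Nash equilibrium.
(s1, t2): P1 gets 0 ≥ -1.5 from s2, and P2 gets 2 ≥ 2 from t1 — Nash equilibrium.
(s2, t1): P1 prefers s1 (0.5 > -3); P2 prefers t2 (2.5 > 1) — not an equilibrium.
(s2, t2): P1 prefers s1 (0 > -1.5) — not an equilibrium.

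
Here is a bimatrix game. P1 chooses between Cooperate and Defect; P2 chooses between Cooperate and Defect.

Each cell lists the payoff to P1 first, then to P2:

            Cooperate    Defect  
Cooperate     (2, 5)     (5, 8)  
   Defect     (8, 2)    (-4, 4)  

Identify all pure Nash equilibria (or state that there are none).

(Cooperate, Defect)

(Cooperate, Cooperate): P1 prefers Defect (8 > 2); P2 prefers Defect (8 > 5) — not an equilibrium.
(Cooperate, Defect): P1 gets 5 ≥ -4 from Defect, and P2 gets 8 ≥ 5 from Cooperate — Nash equilibrium.
(Defect, Cooperate): P2 prefers Defect (4 > 2) — not an equilibrium.
(Defect, Defect): P1 prefers Cooperate (5 > -4) — not an equilibrium.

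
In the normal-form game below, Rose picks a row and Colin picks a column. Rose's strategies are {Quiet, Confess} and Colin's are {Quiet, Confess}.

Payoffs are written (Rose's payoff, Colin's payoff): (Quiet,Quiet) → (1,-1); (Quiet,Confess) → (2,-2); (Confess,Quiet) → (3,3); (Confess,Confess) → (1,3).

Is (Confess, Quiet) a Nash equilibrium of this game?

At (Confess, Quiet), Rose earns 3; switching to Quiet would give 1, so Rose has no profitable deviation.
Colin earns 3; switching to Confess would give 3, so Colin has no profitable deviation.
Neither player can gain by a unilateral deviation, so this profile is a Nash equilibrium.

Yes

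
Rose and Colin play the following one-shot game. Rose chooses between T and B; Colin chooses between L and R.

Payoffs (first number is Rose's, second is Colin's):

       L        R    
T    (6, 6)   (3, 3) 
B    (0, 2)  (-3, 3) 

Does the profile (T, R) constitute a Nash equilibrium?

No

At (T, R), Rose earns 3; switching to B would give -3, so Rose has no profitable deviation.
Colin earns 3; switching to L would give 6, so Colin would deviate.
Since at least one player can profitably deviate, this is not a Nash equilibrium.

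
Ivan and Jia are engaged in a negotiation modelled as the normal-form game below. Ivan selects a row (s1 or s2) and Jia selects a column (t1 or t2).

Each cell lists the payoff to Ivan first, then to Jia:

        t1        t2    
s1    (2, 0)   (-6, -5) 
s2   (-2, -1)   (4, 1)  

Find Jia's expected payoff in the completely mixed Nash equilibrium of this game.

-5/7

First find x, the probability Ivan plays s1, from Jia's indifference between t1 and t2: −(1−x) = −5x + (1−x), giving x = 2/7.
Since Jia is indifferent in equilibrium, Jia's expected payoff equals the payoff from either column against (2/7, 5/7). Using t1: −(5/7) = -5/7.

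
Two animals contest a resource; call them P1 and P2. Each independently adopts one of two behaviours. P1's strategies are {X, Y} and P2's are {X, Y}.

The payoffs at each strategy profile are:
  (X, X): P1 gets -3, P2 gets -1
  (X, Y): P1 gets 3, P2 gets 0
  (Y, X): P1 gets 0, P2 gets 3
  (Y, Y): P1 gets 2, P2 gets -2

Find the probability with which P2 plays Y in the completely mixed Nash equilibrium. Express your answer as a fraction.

3/4

Let c be the probability that P2 plays X. In a completely mixed equilibrium, P1 must be indifferent between X and Y.
P1's expected payoff from X is −3c + 3(1−c); from Y it is 2(1−c).
Setting these equal: −6c + 3 = −2c + 2, so c = 1/4.
Therefore P2 plays Y with probability 1 − 1/4 = 3/4.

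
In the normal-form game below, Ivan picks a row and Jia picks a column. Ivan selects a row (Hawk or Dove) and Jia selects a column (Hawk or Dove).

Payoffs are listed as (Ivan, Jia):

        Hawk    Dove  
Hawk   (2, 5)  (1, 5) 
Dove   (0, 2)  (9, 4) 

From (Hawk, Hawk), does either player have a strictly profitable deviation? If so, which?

Ivan at (Hawk, Hawk) earns 2; deviating to Dove yields 0 — not better.
Jia earns 5; deviating to Dove yields 5 — not better.
Neither player can strictly improve; the profile is a Nash equilibrium.

Neither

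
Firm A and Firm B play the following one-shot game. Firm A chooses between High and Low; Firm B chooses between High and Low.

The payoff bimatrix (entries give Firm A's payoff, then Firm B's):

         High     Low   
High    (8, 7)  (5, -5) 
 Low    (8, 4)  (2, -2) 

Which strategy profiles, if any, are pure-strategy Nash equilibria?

(High, High): Firm A gets 8 ≥ 8 from Low, and Firm B gets 7 ≥ -5 from Low — Nash equilibrium.
(High, Low): Firm B prefers High (7 > -5) — not an equilibrium.
(Low, High): Firm A gets 8 ≥ 8 from High, and Firm B gets 4 ≥ -2 from Low — Nash equilibrium.
(Low, Low): Firm A prefers High (5 > 2); Firm B prefers High (4 > -2) — not an equilibrium.

(High, High) and (Low, High)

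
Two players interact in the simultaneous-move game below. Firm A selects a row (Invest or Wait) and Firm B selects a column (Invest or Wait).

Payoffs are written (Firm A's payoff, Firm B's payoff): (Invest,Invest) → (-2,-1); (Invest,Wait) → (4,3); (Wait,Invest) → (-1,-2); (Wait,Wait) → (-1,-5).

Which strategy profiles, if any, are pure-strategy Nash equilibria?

(Invest, Wait) and (Wait, Invest)

(Invest, Invest): Firm A prefers Wait (-1 > -2); Firm B prefers Wait (3 > -1) — not an equilibrium.
(Invest, Wait): Firm A gets 4 ≥ -1 from Wait, and Firm B gets 3 ≥ -1 from Invest — Nash equilibrium.
(Wait, Invest): Firm A gets -1 ≥ -2 from Invest, and Firm B gets -2 ≥ -5 from Wait — Nash equilibrium.
(Wait, Wait): Firm A prefers Invest (4 > -1); Firm B prefers Invest (-2 > -5) — not an equilibrium.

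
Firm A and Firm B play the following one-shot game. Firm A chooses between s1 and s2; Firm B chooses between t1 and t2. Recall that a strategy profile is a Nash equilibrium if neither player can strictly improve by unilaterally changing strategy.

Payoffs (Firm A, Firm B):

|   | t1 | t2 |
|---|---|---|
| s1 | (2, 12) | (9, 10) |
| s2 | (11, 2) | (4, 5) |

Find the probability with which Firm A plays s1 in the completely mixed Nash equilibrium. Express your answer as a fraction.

Let x be the probability that Firm A plays s1. In a completely mixed equilibrium, Firm B must be indifferent between t1 and t2.
Firm B's expected payoff from t1 is 12x + 2(1−x); from t2 it is 10x + 5(1−x).
Setting these equal: 10x + 2 = 5x + 5, so x = 3/5.

3/5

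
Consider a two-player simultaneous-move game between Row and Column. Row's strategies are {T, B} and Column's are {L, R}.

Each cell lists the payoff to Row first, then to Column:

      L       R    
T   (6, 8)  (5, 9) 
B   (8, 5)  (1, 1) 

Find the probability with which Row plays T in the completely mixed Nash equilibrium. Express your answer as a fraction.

4/5

Let r be the probability that Row plays T. In a completely mixed equilibrium, Column must be indifferent between L and R.
Column's expected payoff from L is 8r + 5(1−r); from R it is 9r + (1−r).
Setting these equal: 3r + 5 = 8r + 1, so r = 4/5.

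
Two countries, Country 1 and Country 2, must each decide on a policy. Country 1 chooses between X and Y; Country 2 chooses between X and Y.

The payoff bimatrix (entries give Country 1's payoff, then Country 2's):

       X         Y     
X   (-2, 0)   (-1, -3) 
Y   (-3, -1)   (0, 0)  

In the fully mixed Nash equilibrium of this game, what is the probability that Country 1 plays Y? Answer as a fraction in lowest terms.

Let x be the probability that Country 1 plays X. In a completely mixed equilibrium, Country 2 must be indifferent between X and Y.
Country 2's expected payoff from X is −(1−x); from Y it is −3x.
Setting these equal: x − 1 = −3x, so x = 1/4.
Therefore Country 1 plays Y with probability 1 − 1/4 = 3/4.

3/4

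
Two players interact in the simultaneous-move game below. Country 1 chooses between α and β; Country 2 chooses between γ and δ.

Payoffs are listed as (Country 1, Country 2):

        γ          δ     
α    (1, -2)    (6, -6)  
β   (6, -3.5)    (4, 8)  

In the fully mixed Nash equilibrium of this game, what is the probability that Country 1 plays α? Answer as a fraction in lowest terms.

23/31

Let p be the probability that Country 1 plays α. In a completely mixed equilibrium, Country 2 must be indifferent between γ and δ.
Country 2's expected payoff from γ is −2p − 3.5(1−p); from δ it is −6p + 8(1−p).
Setting these equal: 1.5p − 3.5 = −14p + 8, so p = 23/31.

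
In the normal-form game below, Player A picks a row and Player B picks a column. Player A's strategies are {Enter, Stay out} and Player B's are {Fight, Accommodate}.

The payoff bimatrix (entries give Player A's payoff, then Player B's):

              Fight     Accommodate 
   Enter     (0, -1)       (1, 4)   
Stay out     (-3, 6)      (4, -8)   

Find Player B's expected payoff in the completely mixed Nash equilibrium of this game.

16/19

First find p, the probability Player A plays Enter, from Player B's indifference between Fight and Accommodate: −p + 6(1−p) = 4p − 8(1−p), giving p = 14/19.
Since Player B is indifferent in equilibrium, Player B's expected payoff equals the payoff from either column against (14/19, 5/19). Using Fight: −(14/19) + 6(5/19) = 16/19.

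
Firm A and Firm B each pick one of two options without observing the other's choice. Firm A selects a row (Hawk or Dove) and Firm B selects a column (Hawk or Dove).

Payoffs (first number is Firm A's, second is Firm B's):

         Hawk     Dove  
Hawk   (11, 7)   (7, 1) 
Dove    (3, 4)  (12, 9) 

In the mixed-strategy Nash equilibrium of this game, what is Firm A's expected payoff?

111/13

First find y, the probability Firm B plays Hawk, from Firm A's indifference between Hawk and Dove: 11y + 7(1−y) = 3y + 12(1−y), giving y = 5/13.
Since Firm A is indifferent in equilibrium, Firm A's expected payoff equals the payoff from either row against (5/13, 8/13). Using Hawk: 11(5/13) + 7(8/13) = 111/13.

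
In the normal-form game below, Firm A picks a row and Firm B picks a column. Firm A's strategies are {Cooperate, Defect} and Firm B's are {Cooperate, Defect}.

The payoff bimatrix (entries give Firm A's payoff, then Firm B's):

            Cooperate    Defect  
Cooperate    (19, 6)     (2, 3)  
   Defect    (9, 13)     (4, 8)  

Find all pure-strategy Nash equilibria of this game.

(Cooperate, Cooperate)

(Cooperate, Cooperate): Firm A gets 19 ≥ 9 from Defect, and Firm B gets 6 ≥ 3 from Defect — Nash equilibrium.
(Cooperate, Defect): Firm A prefers Defect (4 > 2); Firm B prefers Cooperate (6 > 3) — not an equilibrium.
(Defect, Cooperate): Firm A prefers Cooperate (19 > 9) — not an equilibrium.
(Defect, Defect): Firm B prefers Cooperate (13 > 8) — not an equilibrium.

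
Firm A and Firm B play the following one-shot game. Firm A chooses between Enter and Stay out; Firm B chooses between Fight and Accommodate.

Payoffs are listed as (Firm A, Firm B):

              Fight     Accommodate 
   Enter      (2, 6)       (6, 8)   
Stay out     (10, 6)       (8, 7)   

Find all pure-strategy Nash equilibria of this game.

(Stay out, Accommodate)

(Enter, Fight): Firm A prefers Stay out (10 > 2); Firm B prefers Accommodate (8 > 6) — not an equilibrium.
(Enter, Accommodate): Firm A prefers Stay out (8 > 6) — not an equilibrium.
(Stay out, Fight): Firm B prefers Accommodate (7 > 6) — not an equilibrium.
(Stay out, Accommodate): Firm A gets 8 ≥ 6 from Enter, and Firm B gets 7 ≥ 6 from Fight — Nash equilibrium.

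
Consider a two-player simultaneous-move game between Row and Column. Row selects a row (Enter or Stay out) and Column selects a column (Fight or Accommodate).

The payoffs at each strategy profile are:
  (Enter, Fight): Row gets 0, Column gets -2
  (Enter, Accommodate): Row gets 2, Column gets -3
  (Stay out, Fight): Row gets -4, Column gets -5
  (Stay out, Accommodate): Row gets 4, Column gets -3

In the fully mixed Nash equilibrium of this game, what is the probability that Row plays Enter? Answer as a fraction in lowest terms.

Let p be the probability that Row plays Enter. In a completely mixed equilibrium, Column must be indifferent between Fight and Accommodate.
Column's expected payoff from Fight is −2p − 5(1−p); from Accommodate it is −3p − 3(1−p).
Setting these equal: 3p − 5 = -3, so p = 2/3.

2/3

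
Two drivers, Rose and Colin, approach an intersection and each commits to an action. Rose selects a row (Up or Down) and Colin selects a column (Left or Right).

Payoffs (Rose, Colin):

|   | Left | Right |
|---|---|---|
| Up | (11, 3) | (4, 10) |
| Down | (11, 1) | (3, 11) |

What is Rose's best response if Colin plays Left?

Against Left, Rose earns 11 from Up and 11 from Down.
So either strategy is a best response.

either — both Up and Down are best responses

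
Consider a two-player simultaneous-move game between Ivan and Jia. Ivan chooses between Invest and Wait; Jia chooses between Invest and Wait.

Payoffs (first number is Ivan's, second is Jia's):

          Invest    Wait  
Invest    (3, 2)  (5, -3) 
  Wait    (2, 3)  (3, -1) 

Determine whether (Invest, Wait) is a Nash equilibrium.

No

At (Invest, Wait), Ivan earns 5; switching to Wait would give 3, so Ivan has no profitable deviation.
Jia earns -3; switching to Invest would give 2, so Jia would deviate.
Since at least one player can profitably deviate, this is not a Nash equilibrium.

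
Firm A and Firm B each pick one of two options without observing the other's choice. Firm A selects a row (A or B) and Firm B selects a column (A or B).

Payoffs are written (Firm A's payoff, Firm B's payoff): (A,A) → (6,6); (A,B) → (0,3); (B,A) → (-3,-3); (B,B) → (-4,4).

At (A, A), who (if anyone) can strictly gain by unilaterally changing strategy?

Firm A at (A, A) earns 6; deviating to B yields -3 — not better.
Firm B earns 6; deviating to B yields 3 — not better.
Neither player can strictly improve; the profile is a Nash equilibrium.

Neither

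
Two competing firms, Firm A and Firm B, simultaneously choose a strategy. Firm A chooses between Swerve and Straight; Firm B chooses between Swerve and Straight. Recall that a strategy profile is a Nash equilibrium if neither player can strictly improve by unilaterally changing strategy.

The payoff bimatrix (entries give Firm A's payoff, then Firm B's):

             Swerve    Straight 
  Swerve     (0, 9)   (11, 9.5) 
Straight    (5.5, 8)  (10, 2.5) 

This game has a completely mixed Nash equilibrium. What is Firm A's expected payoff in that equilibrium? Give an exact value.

121/13

First find q, the probability Firm B plays Swerve, from Firm A's indifference between Swerve and Straight: 11(1−q) = 5.5q + 10(1−q), giving q = 2/13.
Since Firm A is indifferent in equilibrium, Firm A's expected payoff equals the payoff from either row against (2/13, 11/13). Using Swerve: 11(11/13) = 121/13.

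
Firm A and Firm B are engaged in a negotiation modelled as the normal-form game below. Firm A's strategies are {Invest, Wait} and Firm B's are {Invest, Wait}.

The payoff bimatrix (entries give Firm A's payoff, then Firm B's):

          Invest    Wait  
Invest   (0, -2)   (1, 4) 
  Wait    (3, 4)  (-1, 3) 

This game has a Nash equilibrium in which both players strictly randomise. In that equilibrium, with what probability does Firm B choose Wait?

Let c be the probability that Firm B plays Invest. In a completely mixed equilibrium, Firm A must be indifferent between Invest and Wait.
Firm A's expected payoff from Invest is (1−c); from Wait it is 3c − (1−c).
Setting these equal: −c + 1 = 4c − 1, so c = 2/5.
Therefore Firm B plays Wait with probability 1 − 2/5 = 3/5.

3/5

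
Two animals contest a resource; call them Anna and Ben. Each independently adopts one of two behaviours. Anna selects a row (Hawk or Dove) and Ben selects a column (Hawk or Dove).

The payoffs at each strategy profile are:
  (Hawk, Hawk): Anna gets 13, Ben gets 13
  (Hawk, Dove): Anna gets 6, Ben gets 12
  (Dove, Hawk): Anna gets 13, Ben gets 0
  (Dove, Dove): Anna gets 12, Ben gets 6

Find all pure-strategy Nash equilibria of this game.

(Hawk, Hawk): Anna gets 13 ≥ 13 from Dove, and Ben gets 13 ≥ 12 from Dove — Nash equilibrium.
(Hawk, Dove): Anna prefers Dove (12 > 6); Ben prefers Hawk (13 > 12) — not an equilibrium.
(Dove, Hawk): Ben prefers Dove (6 > 0) — not an equilibrium.
(Dove, Dove): Anna gets 12 ≥ 6 from Hawk, and Ben gets 6 ≥ 0 from Hawk — Nash equilibrium.

(Hawk, Hawk) and (Dove, Dove)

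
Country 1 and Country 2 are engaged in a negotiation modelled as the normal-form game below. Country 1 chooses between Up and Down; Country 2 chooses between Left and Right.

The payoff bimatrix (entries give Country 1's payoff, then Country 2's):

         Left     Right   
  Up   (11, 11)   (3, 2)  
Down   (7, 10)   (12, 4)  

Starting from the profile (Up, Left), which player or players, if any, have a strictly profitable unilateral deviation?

Neither

Country 1 at (Up, Left) earns 11; deviating to Down yields 7 — not better.
Country 2 earns 11; deviating to Right yields 2 — not better.
Neither player can strictly improve; the profile is a Nash equilibrium.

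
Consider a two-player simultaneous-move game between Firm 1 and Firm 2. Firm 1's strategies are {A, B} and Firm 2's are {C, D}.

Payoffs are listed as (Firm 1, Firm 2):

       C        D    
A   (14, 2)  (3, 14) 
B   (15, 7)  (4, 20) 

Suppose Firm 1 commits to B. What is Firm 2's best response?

Against B, Firm 2 earns 7 from C and 20 from D.
So D is the best response.

D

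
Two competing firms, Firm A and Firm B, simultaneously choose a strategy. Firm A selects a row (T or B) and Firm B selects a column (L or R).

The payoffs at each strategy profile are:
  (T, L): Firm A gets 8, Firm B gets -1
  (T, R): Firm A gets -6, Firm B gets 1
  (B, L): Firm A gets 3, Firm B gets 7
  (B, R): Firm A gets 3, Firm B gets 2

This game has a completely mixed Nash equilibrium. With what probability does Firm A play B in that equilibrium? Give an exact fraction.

2/7

Let x be the probability that Firm A plays T. In a completely mixed equilibrium, Firm B must be indifferent between L and R.
Firm B's expected payoff from L is −x + 7(1−x); from R it is x + 2(1−x).
Setting these equal: −8x + 7 = −x + 2, so x = 5/7.
Therefore Firm A plays B with probability 1 − 5/7 = 2/7.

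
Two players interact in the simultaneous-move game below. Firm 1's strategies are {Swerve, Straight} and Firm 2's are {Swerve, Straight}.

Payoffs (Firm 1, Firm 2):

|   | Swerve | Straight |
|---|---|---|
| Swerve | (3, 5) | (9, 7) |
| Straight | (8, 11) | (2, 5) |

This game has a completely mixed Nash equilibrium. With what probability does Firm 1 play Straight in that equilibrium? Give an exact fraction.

1/4

Let x be the probability that Firm 1 plays Swerve. In a completely mixed equilibrium, Firm 2 must be indifferent between Swerve and Straight.
Firm 2's expected payoff from Swerve is 5x + 11(1−x); from Straight it is 7x + 5(1−x).
Setting these equal: −6x + 11 = 2x + 5, so x = 3/4.
Therefore Firm 1 plays Straight with probability 1 − 3/4 = 1/4.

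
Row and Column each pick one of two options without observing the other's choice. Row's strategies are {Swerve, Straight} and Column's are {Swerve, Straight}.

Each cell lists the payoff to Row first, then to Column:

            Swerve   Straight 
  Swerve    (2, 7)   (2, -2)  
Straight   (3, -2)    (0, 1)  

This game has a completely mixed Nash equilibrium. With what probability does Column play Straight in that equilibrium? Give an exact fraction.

1/3

Let c be the probability that Column plays Swerve. In a completely mixed equilibrium, Row must be indifferent between Swerve and Straight.
Row's expected payoff from Swerve is 2c + 2(1−c); from Straight it is 3c.
Setting these equal: 2 = 3c, so c = 2/3.
Therefore Column plays Straight with probability 1 − 2/3 = 1/3.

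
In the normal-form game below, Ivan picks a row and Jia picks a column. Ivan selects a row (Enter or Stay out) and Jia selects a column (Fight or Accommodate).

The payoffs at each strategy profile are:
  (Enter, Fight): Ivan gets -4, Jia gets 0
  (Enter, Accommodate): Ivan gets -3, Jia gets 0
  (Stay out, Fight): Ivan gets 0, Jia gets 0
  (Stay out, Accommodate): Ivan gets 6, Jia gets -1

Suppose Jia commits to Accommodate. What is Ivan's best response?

Stay out

Against Accommodate, Ivan earns -3 from Enter and 6 from Stay out.
So Stay out is the best response.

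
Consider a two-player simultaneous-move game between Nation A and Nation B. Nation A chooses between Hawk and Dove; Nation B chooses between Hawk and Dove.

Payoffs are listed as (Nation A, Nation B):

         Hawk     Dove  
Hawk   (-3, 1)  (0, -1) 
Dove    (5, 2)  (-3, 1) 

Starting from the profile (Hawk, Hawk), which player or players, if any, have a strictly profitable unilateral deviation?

Nation A at (Hawk, Hawk) earns -3; deviating to Dove yields 5 — a strict improvement.
Nation B earns 1; deviating to Dove yields -1 — not better.
Only Nation A has a strictly profitable deviation.

Nation A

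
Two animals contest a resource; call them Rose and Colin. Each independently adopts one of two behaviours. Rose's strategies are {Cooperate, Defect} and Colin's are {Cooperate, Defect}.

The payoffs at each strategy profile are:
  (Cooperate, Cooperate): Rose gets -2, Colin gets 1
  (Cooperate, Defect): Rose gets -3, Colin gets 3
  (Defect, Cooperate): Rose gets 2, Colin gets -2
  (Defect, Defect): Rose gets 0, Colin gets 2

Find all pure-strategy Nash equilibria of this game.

(Cooperate, Cooperate): Rose prefers Defect (2 > -2); Colin prefers Defect (3 > 1) — not an equilibrium.
(Cooperate, Defect): Rose prefers Defect (0 > -3) — not an equilibrium.
(Defect, Cooperate): Colin prefers Defect (2 > -2) — not an equilibrium.
(Defect, Defect): Rose gets 0 ≥ -3 from Cooperate, and Colin gets 2 ≥ -2 from Cooperate — Nash equilibrium.

(Defect, Defect)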